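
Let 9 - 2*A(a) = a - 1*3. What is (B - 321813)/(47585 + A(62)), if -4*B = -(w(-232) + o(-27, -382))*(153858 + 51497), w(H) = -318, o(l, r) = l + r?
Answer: -150580337/190240 ≈ -791.53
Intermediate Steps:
A(a) = 6 - a/2 (A(a) = 9/2 - (a - 1*3)/2 = 9/2 - (a - 3)/2 = 9/2 - (-3 + a)/2 = 9/2 + (3/2 - a/2) = 6 - a/2)
B = -149293085/4 (B = -(-1)*(-318 + (-27 - 382))*(153858 + 51497)/4 = -(-1)*(-318 - 409)*205355/4 = -(-1)*(-727*205355)/4 = -(-1)*(-149293085)/4 = -1/4*149293085 = -149293085/4 ≈ -3.7323e+7)
(B - 321813)/(47585 + A(62)) = (-149293085/4 - 321813)/(47585 + (6 - 1/2*62)) = -150580337/(4*(47585 + (6 - 31))) = -150580337/(4*(47585 - 25)) = -150580337/4/47560 = -150580337/4*1/47560 = -150580337/190240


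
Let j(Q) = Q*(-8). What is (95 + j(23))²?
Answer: 7921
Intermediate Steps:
j(Q) = -8*Q
(95 + j(23))² = (95 - 8*23)² = (95 - 184)² = (-89)² = 7921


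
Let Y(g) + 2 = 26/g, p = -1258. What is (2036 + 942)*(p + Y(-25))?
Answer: -93884428/25 ≈ -3.7554e+6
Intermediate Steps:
Y(g) = -2 + 26/g
(2036 + 942)*(p + Y(-25)) = (2036 + 942)*(-1258 + (-2 + 26/(-25))) = 2978*(-1258 + (-2 + 26*(-1/25))) = 2978*(-1258 + (-2 - 26/25)) = 2978*(-1258 - 76/25) = 2978*(-31526/25) = -93884428/25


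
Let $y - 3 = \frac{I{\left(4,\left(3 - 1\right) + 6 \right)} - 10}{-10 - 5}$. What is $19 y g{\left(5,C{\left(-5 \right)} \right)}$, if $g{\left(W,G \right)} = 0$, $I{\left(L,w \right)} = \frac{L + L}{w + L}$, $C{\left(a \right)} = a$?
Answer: $0$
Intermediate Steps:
$I{\left(L,w \right)} = \frac{2 L}{L + w}$
$y = \frac{163}{45}$ ($y = 3 + \frac{2 \cdot 4 \frac{1}{4 + \left(\left(3 - 1\right) + 6\right)} - 10}{-10 - 5} = 3 + \frac{2 \cdot 4 \frac{1}{4 + \left(2 + 6\right)} - 10}{-15} = 3 + \left(2 \cdot 4 \frac{1}{4 + 8} - 10\right) \left(- \frac{1}{15}\right) = 3 + \left(2 \cdot 4 \cdot \frac{1}{12} - 10\right) \left(- \frac{1}{15}\right) = 3 + \left(\frac{2}{3} - 10\right) \left(- \frac{1}{15}\right) = 3 - - \frac{28}{45} = 3 + \frac{28}{45} = \frac{163}{45} \approx 3.6222$)
$19 y g{\left(5,C{\left(-5 \right)} \right)} = 19 \cdot \frac{163}{45} \cdot 0 = \frac{3097}{45} \cdot 0 = 0$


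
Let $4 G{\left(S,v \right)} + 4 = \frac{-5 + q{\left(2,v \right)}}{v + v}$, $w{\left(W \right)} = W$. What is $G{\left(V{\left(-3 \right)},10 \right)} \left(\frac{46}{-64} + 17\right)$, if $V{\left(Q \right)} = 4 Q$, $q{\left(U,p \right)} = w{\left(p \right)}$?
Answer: $- \frac{7815}{512} \approx -15.264$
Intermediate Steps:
$q{\left(U,p \right)} = p$
$G{\left(S,v \right)} = -1 + \frac{-5 + v}{8 v}$ ($G{\left(S,v \right)} = -1 + \frac{\left(-5 + v\right) \frac{1}{v + v}}{4} = -1 + \frac{\left(-5 + v\right) \frac{1}{2 v}}{4} = -1 + \frac{\frac{1}{2} \frac{1}{v} \left(-5 + v\right)}{4} = -1 + \frac{-5 + v}{8 v}$)
$G{\left(V{\left(-3 \right)},10 \right)} \left(\frac{46}{-64} + 17\right) = \frac{-5 - 70}{8 \cdot 10} \left(\frac{46}{-64} + 17\right) = \frac{1}{8} \cdot \frac{1}{10} \left(-5 - 70\right) \left(46 \left(- \frac{1}{64}\right) + 17\right) = \frac{1}{8} \cdot \frac{1}{10} \left(-75\right) \left(- \frac{23}{32} + 17\right) = \left(- \frac{15}{16}\right) \frac{521}{32} = - \frac{7815}{512}$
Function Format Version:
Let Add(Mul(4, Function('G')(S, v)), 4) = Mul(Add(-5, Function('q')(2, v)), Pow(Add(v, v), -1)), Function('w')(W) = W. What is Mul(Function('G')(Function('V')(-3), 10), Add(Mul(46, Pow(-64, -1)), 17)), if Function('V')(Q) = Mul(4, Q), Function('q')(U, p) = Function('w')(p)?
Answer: Rational(-7815, 512) ≈ -15.264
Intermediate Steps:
Function('q')(U, p) = p
Function('G')(S, v) = Add(-1, Mul(Rational(1, 8), Pow(v, -1), Add(-5, v))) (Function('G')(S, v) = Add(-1, Mul(Rational(1, 4), Mul(Add(-5, v), Pow(Add(v, v), -1)))) = Add(-1, Mul(Rational(1, 4), Mul(Add(-5, v), Pow(Mul(2, v), -1)))) = Add(-1, Mul(Rational(1, 4), Mul(Add(-5, v), Mul(Rational(1, 2), Pow(v, -1))))) = Add(-1, Mul(Rational(1, 4), Mul(Rational(1, 2), Pow(v, -1), Add(-5, v)))) = Add(-1, Mul(Rational(1, 8), Pow(v, -1), Add(-5, v))))
Mul(Function('G')(Function('V')(-3), 10), Add(Mul(46, Pow(-64, -1)), 17)) = Mul(Mul(Rational(1, 8), Pow(10, -1), Add(-5, Mul(-7, 10))), Add(Mul(46, Pow(-64, -1)), 17)) = Mul(Mul(Rational(1, 8), Rational(1, 10), Add(-5, -70)), Add(Mul(46, Rational(-1, 64)), 17)) = Mul(Mul(Rational(1, 8), Rational(1, 10), -75), Add(Rational(-23, 32), 17)) = Mul(Rational(-15, 16), Rational(521, 32)) = Rational(-7815, 512)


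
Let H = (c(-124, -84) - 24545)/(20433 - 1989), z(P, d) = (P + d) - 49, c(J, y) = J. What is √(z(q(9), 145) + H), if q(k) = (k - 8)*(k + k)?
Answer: 3*√118289057/3074 ≈ 10.614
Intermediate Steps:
q(k) = 2*k*(-8 + k) (q(k) = (-8 + k)*(2*k) = 2*k*(-8 + k))
z(P, d) = -49 + P + d
H = -8223/6148 (H = (-124 - 24545)/(20433 - 1989) = -24669/18444 = -24669*1/18444 = -8223/6148 ≈ -1.3375)
√(z(q(9), 145) + H) = √((-49 + 2*9*(-8 + 9) + 145) - 8223/6148) = √((-49 + 2*9*1 + 145) - 8223/6148) = √((-49 + 18 + 145) - 8223/6148) = √(114 - 8223/6148) = √(692649/6148) = 3*√118289057/3074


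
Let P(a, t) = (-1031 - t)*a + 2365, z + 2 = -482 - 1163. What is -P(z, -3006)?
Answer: 3250460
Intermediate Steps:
z = -1647 (z = -2 + (-482 - 1163) = -2 - 1645 = -1647)
P(a, t) = 2365 + a*(-1031 - t) (P(a, t) = a*(-1031 - t) + 2365 = 2365 + a*(-1031 - t))
-P(z, -3006) = -(2365 - 1031*(-1647) - 1*(-1647)*(-3006)) = -(2365 + 1698057 - 4950882) = -1*(-3250460) = 3250460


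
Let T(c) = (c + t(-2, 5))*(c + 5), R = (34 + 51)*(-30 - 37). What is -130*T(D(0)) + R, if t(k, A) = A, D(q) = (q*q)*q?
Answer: -8945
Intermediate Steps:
D(q) = q**3 (D(q) = q**2*q = q**3)
R = -5695 (R = 85*(-67) = -5695)
T(c) = (5 + c)**2 (T(c) = (c + 5)*(c + 5) = (5 + c)*(5 + c) = (5 + c)**2)
-130*T(D(0)) + R = -130*(25 + (0**3)**2 + 10*0**3) - 5695 = -130*(25 + 0**2 + 10*0) - 5695 = -130*(25 + 0 + 0) - 5695 = -130*25 - 5695 = -3250 - 5695 = -8945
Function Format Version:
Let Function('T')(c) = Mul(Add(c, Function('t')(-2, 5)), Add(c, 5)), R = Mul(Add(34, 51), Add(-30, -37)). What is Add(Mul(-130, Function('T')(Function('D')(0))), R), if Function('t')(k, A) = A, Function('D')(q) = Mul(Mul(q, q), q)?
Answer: -8945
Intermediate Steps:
Function('D')(q) = Pow(q, 3) (Function('D')(q) = Mul(Pow(q, 2), q) = Pow(q, 3))
R = -5695 (R = Mul(85, -67) = -5695)
Function('T')(c) = Pow(Add(5, c), 2) (Function('T')(c) = Mul(Add(c, 5), Add(c, 5)) = Mul(Add(5, c), Add(5, c)) = Pow(Add(5, c), 2))
Add(Mul(-130, Function('T')(Function('D')(0))), R) = Add(Mul(-130, Add(25, Pow(Pow(0, 3), 2), Mul(10, Pow(0, 3)))), -5695) = Add(Mul(-130, Add(25, Pow(0, 2), Mul(10, 0))), -5695) = Add(Mul(-130, Add(25, 0, 0)), -5695) = Add(Mul(-130, 25), -5695) = Add(-3250, -5695) = -8945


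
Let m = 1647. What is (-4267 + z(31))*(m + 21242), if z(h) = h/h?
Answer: -97644474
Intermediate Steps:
z(h) = 1
(-4267 + z(31))*(m + 21242) = (-4267 + 1)*(1647 + 21242) = -4266*22889 = -97644474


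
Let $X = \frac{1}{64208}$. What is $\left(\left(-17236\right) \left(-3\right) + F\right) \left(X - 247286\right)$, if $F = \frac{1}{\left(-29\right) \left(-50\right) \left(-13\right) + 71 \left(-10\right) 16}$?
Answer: $- \frac{8267531959382945891}{646574560} \approx -1.2787 \cdot 10^{10}$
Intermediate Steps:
$F = - \frac{1}{30210}$ ($F = \frac{1}{1450 \left(-13\right) - 11360} = \frac{1}{-18850 - 11360} = \frac{1}{-30210} = - \frac{1}{30210} \approx -3.3102 \cdot 10^{-5}$)
$X = \frac{1}{64208} \approx 1.5574 \cdot 10^{-5}$
$\left(\left(-17236\right) \left(-3\right) + F\right) \left(X - 247286\right) = \left(\left(-17236\right) \left(-3\right) - \frac{1}{30210}\right) \left(\frac{1}{64208} - 247286\right) = \left(51708 - \frac{1}{30210}\right) \left(- \frac{15877739487}{64208}\right) = \frac{1562098679}{30210} \left(- \frac{15877739487}{64208}\right) = - \frac{8267531959382945891}{646574560}$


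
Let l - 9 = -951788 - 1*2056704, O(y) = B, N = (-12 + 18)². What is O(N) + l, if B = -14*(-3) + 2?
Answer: -3008439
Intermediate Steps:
B = 44 (B = 42 + 2 = 44)
N = 36 (N = 6² = 36)
O(y) = 44
l = -3008483 (l = 9 + (-951788 - 1*2056704) = 9 + (-951788 - 2056704) = 9 - 3008492 = -3008483)
O(N) + l = 44 - 3008483 = -3008439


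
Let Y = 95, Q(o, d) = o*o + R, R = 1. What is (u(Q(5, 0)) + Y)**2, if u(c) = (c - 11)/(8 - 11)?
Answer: 8100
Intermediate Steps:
Q(o, d) = 1 + o**2 (Q(o, d) = o*o + 1 = o**2 + 1 = 1 + o**2)
u(c) = 11/3 - c/3 (u(c) = (-11 + c)/(-3) = (-11 + c)*(-1/3) = 11/3 - c/3)
(u(Q(5, 0)) + Y)**2 = ((11/3 - (1 + 5**2)/3) + 95)**2 = ((11/3 - (1 + 25)/3) + 95)**2 = ((11/3 - 1/3*26) + 95)**2 = ((11/3 - 26/3) + 95)**2 = (-5 + 95)**2 = 90**2 = 8100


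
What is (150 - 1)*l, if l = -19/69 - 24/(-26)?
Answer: 86569/897 ≈ 96.510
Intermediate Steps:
l = 581/897 (l = -19*1/69 - 24*(-1/26) = -19/69 + 12/13 = 581/897 ≈ 0.64771)
(150 - 1)*l = (150 - 1)*(581/897) = 149*(581/897) = 86569/897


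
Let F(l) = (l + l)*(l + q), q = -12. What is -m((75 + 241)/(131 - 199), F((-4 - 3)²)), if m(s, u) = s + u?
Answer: -61563/17 ≈ -3621.4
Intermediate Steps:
F(l) = 2*l*(-12 + l) (F(l) = (l + l)*(l - 12) = (2*l)*(-12 + l) = 2*l*(-12 + l))
-m((75 + 241)/(131 - 199), F((-4 - 3)²)) = -((75 + 241)/(131 - 199) + 2*(-4 - 3)²*(-12 + (-4 - 3)²)) = -(316/(-68) + 2*(-7)²*(-12 + (-7)²)) = -(316*(-1/68) + 2*49*(-12 + 49)) = -(-79/17 + 2*49*37) = -(-79/17 + 3626) = -1*61563/17 = -61563/17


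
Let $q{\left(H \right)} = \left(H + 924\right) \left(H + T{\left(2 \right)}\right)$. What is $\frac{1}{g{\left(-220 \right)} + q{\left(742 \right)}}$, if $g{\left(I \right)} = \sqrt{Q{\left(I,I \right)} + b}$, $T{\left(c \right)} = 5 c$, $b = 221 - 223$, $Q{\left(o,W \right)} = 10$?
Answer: $\frac{156604}{196198502527} - \frac{\sqrt{2}}{784794010108} \approx 7.9819 \cdot 10^{-7}$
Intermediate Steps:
$b = -2$ ($b = 221 - 223 = -2$)
$g{\left(I \right)} = 2 \sqrt{2}$ ($g{\left(I \right)} = \sqrt{10 - 2} = \sqrt{8} = 2 \sqrt{2}$)
$q{\left(H \right)} = \left(10 + H\right) \left(924 + H\right)$ ($q{\left(H \right)} = \left(H + 924\right) \left(H + 5 \cdot 2\right) = \left(924 + H\right) \left(H + 10\right) = \left(924 + H\right) \left(10 + H\right) = \left(10 + H\right) \left(924 + H\right)$)
$\frac{1}{g{\left(-220 \right)} + q{\left(742 \right)}} = \frac{1}{2 \sqrt{2} + \left(9240 + 742^{2} + 934 \cdot 742\right)} = \frac{1}{2 \sqrt{2} + \left(9240 + 550564 + 693028\right)} = \frac{1}{2 \sqrt{2} + 1252832} = \frac{1}{1252832 + 2 \sqrt{2}}$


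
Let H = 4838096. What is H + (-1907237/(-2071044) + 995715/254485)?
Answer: 72854836158811687/15058560924 ≈ 4.8381e+6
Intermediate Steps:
H + (-1907237/(-2071044) + 995715/254485) = 4838096 + (-1907237/(-2071044) + 995715/254485) = 4838096 + (-1907237*(-1/2071044) + 995715*(1/254485)) = 4838096 + (1907237/2071044 + 28449/7271) = 4838096 + 72786650983/15058560924 = 72854836158811687/15058560924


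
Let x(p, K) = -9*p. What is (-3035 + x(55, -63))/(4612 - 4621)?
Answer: 3530/9 ≈ 392.22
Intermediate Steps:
(-3035 + x(55, -63))/(4612 - 4621) = (-3035 - 9*55)/(4612 - 4621) = (-3035 - 495)/(-9) = -3530*(-⅑) = 3530/9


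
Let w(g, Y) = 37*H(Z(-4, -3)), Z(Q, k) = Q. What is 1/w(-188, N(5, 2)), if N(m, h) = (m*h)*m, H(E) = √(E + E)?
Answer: -I*√2/148 ≈ -0.0095555*I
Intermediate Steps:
H(E) = √2*√E (H(E) = √(2*E) = √2*√E)
N(m, h) = h*m² (N(m, h) = (h*m)*m = h*m²)
w(g, Y) = 74*I*√2 (w(g, Y) = 37*(√2*√(-4)) = 37*(√2*(2*I)) = 37*(2*I*√2) = 74*I*√2)
1/w(-188, N(5, 2)) = 1/(74*I*√2) = -I*√2/148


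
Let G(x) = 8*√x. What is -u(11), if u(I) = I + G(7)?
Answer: -11 - 8*√7 ≈ -32.166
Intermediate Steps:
u(I) = I + 8*√7
-u(11) = -(11 + 8*√7) = -11 - 8*√7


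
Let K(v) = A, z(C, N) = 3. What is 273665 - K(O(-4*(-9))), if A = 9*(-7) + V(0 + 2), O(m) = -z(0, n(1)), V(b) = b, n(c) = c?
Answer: 273726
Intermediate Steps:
O(m) = -3 (O(m) = -1*3 = -3)
A = -61 (A = 9*(-7) + (0 + 2) = -63 + 2 = -61)
K(v) = -61
273665 - K(O(-4*(-9))) = 273665 - 1*(-61) = 273665 + 61 = 273726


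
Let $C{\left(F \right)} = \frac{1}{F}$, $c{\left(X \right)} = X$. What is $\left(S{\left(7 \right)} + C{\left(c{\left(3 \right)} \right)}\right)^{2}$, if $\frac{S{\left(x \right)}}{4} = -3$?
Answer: $\frac{1225}{9} \approx 136.11$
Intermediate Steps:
$S{\left(x \right)} = -12$ ($S{\left(x \right)} = 4 \left(-3\right) = -12$)
$\left(S{\left(7 \right)} + C{\left(c{\left(3 \right)} \right)}\right)^{2} = \left(-12 + \frac{1}{3}\right)^{2} = \left(- \frac{35}{3}\right)^{2} = \frac{1225}{9}$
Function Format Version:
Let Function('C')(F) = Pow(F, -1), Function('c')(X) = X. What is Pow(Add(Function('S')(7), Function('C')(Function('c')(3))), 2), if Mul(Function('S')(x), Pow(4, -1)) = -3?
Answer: Rational(1225, 9) ≈ 136.11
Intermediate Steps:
Function('S')(x) = -12 (Function('S')(x) = Mul(4, -3) = -12)
Pow(Add(Function('S')(7), Function('C')(Function('c')(3))), 2) = Pow(Add(-12, Pow(3, -1)), 2) = Pow(Add(-12, Rational(1, 3)), 2) = Pow(Rational(-35, 3), 2) = Rational(1225, 9)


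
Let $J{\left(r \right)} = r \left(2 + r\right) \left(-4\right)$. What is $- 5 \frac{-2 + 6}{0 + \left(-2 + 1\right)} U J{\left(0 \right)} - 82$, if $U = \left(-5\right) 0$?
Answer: $-82$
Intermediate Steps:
$U = 0$
$J{\left(r \right)} = - 4 r \left(2 + r\right)$
$- 5 \frac{-2 + 6}{0 + \left(-2 + 1\right)} U J{\left(0 \right)} - 82 = - 5 \frac{-2 + 6}{0 + \left(-2 + 1\right)} 0 \left(\left(-4\right) 0 \left(2 + 0\right)\right) - 82 = - 5 \frac{4}{0 - 1} \cdot 0 \left(\left(-4\right) 0 \cdot 2\right) - 82 = - 5 \frac{4}{-1} \cdot 0 \cdot 0 - 82 = - 5 \cdot 4 \left(-1\right) 0 \cdot 0 - 82 = \left(-5\right) \left(-4\right) 0 \cdot 0 - 82 = 20 \cdot 0 \cdot 0 - 82 = 0 \cdot 0 - 82 = 0 - 82 = -82$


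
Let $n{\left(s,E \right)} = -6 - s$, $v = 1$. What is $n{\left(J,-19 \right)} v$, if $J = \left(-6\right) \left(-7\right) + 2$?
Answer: $-50$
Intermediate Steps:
$J = 44$ ($J = 42 + 2 = 44$)
$n{\left(J,-19 \right)} v = \left(-6 - 44\right) 1 = \left(-50\right) 1 = -50$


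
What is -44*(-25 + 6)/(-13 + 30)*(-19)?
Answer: -15884/17 ≈ -934.35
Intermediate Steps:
-44*(-25 + 6)/(-13 + 30)*(-19) = -(-836)/17*(-19) = -44*(-19/17)*(-19) = (836/17)*(-19) = -15884/17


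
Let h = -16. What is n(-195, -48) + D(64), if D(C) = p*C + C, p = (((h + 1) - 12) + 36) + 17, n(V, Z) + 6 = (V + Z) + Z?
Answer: 1431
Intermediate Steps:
n(V, Z) = -6 + V + 2*Z (n(V, Z) = -6 + ((V + Z) + Z) = -6 + (V + 2*Z) = -6 + V + 2*Z)
p = 26 (p = (((-16 + 1) - 12) + 36) + 17 = ((-15 - 12) + 36) + 17 = (-27 + 36) + 17 = 9 + 17 = 26)
D(C) = 27*C (D(C) = 26*C + C = 27*C)
n(-195, -48) + D(64) = (-6 - 195 + 2*(-48)) + 27*64 = (-6 - 195 - 96) + 1728 = -297 + 1728 = 1431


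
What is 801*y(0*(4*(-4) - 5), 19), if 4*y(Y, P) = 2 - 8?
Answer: -2403/2 ≈ -1201.5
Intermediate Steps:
y(Y, P) = -3/2 (y(Y, P) = (2 - 8)/4 = (¼)*(-6) = -3/2)
801*y(0*(4*(-4) - 5), 19) = 801*(-3/2) = -2403/2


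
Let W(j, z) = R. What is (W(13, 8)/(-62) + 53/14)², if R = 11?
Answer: 613089/47089 ≈ 13.020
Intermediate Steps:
W(j, z) = 11
(W(13, 8)/(-62) + 53/14)² = (11/(-62) + 53/14)² = (11*(-1/62) + 53*(1/14))² = (-11/62 + 53/14)² = (783/217)² = 613089/47089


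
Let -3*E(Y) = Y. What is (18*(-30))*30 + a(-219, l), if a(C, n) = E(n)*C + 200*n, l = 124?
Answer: 17652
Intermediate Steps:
E(Y) = -Y/3
a(C, n) = 200*n - C*n/3 (a(C, n) = (-n/3)*C + 200*n = -C*n/3 + 200*n = 200*n - C*n/3)
(18*(-30))*30 + a(-219, l) = (18*(-30))*30 + (1/3)*124*(600 - 1*(-219)) = -540*30 + (1/3)*124*(600 + 219) = -16200 + (1/3)*124*819 = -16200 + 33852 = 17652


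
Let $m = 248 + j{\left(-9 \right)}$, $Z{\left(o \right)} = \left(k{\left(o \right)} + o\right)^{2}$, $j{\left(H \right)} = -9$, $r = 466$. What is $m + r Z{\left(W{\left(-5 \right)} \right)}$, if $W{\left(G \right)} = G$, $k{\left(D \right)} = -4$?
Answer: $37985$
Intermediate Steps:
$Z{\left(o \right)} = \left(-4 + o\right)^{2}$
$m = 239$ ($m = 248 - 9 = 239$)
$m + r Z{\left(W{\left(-5 \right)} \right)} = 239 + 466 \left(-4 - 5\right)^{2} = 239 + 466 \left(-9\right)^{2} = 239 + 466 \cdot 81 = 239 + 37746 = 37985$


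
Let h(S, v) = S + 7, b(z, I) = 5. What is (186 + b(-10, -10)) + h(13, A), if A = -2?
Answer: 211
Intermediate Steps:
h(S, v) = 7 + S
(186 + b(-10, -10)) + h(13, A) = (186 + 5) + (7 + 13) = 191 + 20 = 211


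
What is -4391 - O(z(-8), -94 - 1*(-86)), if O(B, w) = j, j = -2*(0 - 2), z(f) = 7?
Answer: -4395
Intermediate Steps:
j = 4 (j = -2*(-2) = 4)
O(B, w) = 4
-4391 - O(z(-8), -94 - 1*(-86)) = -4391 - 1*4 = -4391 - 4 = -4395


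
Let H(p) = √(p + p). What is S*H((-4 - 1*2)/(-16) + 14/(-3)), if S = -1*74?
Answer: -37*I*√309/3 ≈ -216.8*I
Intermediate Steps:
S = -74
H(p) = √2*√p (H(p) = √(2*p) = √2*√p)
S*H((-4 - 1*2)/(-16) + 14/(-3)) = -74*√2*√((-4 - 1*2)/(-16) + 14/(-3)) = -74*√2*√((-4 - 2)*(-1/16) + 14*(-⅓)) = -74*√2*√(-6*(-1/16) - 14/3) = -74*√2*√(3/8 - 14/3) = -74*√2*√(-103/24) = -74*√2*I*√618/12 = -37*I*√309/3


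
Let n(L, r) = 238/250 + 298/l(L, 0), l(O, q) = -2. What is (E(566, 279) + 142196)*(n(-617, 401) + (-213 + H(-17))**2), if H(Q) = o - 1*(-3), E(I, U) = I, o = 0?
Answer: 784333571428/125 ≈ 6.2747e+9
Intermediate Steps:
n(L, r) = -18506/125 (n(L, r) = 238/250 + 298/(-2) = 238*(1/250) + 298*(-1/2) = 119/125 - 149 = -18506/125)
H(Q) = 3 (H(Q) = 0 - 1*(-3) = 0 + 3 = 3)
(E(566, 279) + 142196)*(n(-617, 401) + (-213 + H(-17))**2) = (566 + 142196)*(-18506/125 + (-213 + 3)**2) = 142762*(-18506/125 + (-210)**2) = 142762*(-18506/125 + 44100) = 142762*(5493994/125) = 784333571428/125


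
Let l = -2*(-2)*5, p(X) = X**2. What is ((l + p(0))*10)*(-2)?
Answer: -400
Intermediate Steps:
l = 20 (l = 4*5 = 20)
((l + p(0))*10)*(-2) = ((20 + 0**2)*10)*(-2) = ((20 + 0)*10)*(-2) = (20*10)*(-2) = 200*(-2) = -400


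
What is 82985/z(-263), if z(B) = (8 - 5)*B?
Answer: -82985/789 ≈ -105.18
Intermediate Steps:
z(B) = 3*B
82985/z(-263) = 82985/((3*(-263))) = 82985/(-789) = 82985*(-1/789) = -82985/789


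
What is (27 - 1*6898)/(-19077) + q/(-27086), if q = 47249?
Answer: -715261267/516719622 ≈ -1.3842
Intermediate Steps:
(27 - 1*6898)/(-19077) + q/(-27086) = (27 - 1*6898)/(-19077) + 47249/(-27086) = (27 - 6898)*(-1/19077) + 47249*(-1/27086) = -6871*(-1/19077) - 47249/27086 = 6871/19077 - 47249/27086 = -715261267/516719622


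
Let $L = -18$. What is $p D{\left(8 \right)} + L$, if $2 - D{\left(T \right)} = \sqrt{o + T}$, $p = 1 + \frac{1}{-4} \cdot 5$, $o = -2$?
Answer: $- \frac{37}{2} + \frac{\sqrt{6}}{4} \approx -17.888$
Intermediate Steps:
$p = - \frac{1}{4}$ ($p = 1 - \frac{5}{4} = - \frac{1}{4} \approx -0.25$)
$D{\left(T \right)} = 2 - \sqrt{-2 + T}$
$p D{\left(8 \right)} + L = - \frac{2 - \sqrt{-2 + 8}}{4} - 18 = - \frac{2 - \sqrt{6}}{4} - 18 = \left(- \frac{1}{2} + \frac{\sqrt{6}}{4}\right) - 18 = - \frac{37}{2} + \frac{\sqrt{6}}{4}$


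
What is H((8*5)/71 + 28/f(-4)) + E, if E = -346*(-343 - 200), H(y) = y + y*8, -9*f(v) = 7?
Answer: 13316694/71 ≈ 1.8756e+5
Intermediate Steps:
f(v) = -7/9 (f(v) = -1/9*7 = -7/9)
H(y) = 9*y (H(y) = y + 8*y = 9*y)
E = 187878 (E = -346*(-543) = 187878)
H((8*5)/71 + 28/f(-4)) + E = 9*((8*5)/71 + 28/(-7/9)) + 187878 = 9*(40*(1/71) + 28*(-9/7)) + 187878 = 9*(40/71 - 36) + 187878 = 9*(-2516/71) + 187878 = -22644/71 + 187878 = 13316694/71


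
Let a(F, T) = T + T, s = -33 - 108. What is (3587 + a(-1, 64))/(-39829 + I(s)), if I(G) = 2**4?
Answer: -3715/39813 ≈ -0.093311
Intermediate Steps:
s = -141
a(F, T) = 2*T
I(G) = 16
(3587 + a(-1, 64))/(-39829 + I(s)) = (3587 + 2*64)/(-39829 + 16) = (3587 + 128)/(-39813) = 3715*(-1/39813) = -3715/39813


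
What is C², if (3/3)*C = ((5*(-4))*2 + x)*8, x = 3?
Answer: 87616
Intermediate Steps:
C = -296 (C = ((5*(-4))*2 + 3)*8 = (-20*2 + 3)*8 = (-40 + 3)*8 = -37*8 = -296)
C² = (-296)² = 87616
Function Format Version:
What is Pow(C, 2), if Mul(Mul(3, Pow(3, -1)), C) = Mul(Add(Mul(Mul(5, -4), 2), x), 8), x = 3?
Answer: 87616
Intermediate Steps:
C = -296 (C = Mul(Add(Mul(Mul(5, -4), 2), 3), 8) = Mul(Add(Mul(-20, 2), 3), 8) = Mul(Add(-40, 3), 8) = Mul(-37, 8) = -296)
Pow(C, 2) = Pow(-296, 2) = 87616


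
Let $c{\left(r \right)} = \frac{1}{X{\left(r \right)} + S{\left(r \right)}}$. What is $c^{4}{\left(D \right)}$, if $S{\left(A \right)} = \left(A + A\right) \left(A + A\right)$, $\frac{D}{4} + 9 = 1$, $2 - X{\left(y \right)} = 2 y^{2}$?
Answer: $\frac{1}{17661006250000} \approx 5.6622 \cdot 10^{-14}$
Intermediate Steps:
$X{\left(y \right)} = 2 - 2 y^{2}$
$D = -32$ ($D = -36 + 4 \cdot 1 = -36 + 4 = -32$)
$S{\left(A \right)} = 4 A^{2}$ ($S{\left(A \right)} = 2 A 2 A = 4 A^{2}$)
$c{\left(r \right)} = \frac{1}{2 + 2 r^{2}}$ ($c{\left(r \right)} = \frac{1}{\left(2 - 2 r^{2}\right) + 4 r^{2}} = \frac{1}{2 + 2 r^{2}}$)
$c^{4}{\left(D \right)} = \left(\frac{1}{2 \left(1 + \left(-32\right)^{2}\right)}\right)^{4} = \left(\frac{1}{2 \left(1 + 1024\right)}\right)^{4} = \left(\frac{1}{2 \cdot 1025}\right)^{4} = \left(\frac{1}{2} \cdot \frac{1}{1025}\right)^{4} = \left(\frac{1}{2050}\right)^{4} = \frac{1}{17661006250000}$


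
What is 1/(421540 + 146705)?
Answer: 1/568245 ≈ 1.7598e-6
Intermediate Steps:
1/(421540 + 146705) = 1/568245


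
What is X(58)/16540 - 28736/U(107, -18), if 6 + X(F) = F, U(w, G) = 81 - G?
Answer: -118822073/409365 ≈ -290.26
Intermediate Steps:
X(F) = -6 + F
X(58)/16540 - 28736/U(107, -18) = (-6 + 58)/16540 - 28736/(81 - 1*(-18)) = 52*(1/16540) - 28736/(81 + 18) = 13/4135 - 28736/99 = -118822073/409365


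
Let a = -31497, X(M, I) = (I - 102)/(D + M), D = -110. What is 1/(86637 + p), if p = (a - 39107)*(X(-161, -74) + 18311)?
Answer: -271/350345835401 ≈ -7.7352e-10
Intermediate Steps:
X(M, I) = (-102 + I)/(-110 + M) (X(M, I) = (I - 102)/(-110 + M) = (-102 + I)/(-110 + M))
p = -350369314028/271 (p = (-31497 - 39107)*((-102 - 74)/(-110 - 161) + 18311) = -70604*(-176/(-271) + 18311) = -70604*(-1/271*(-176) + 18311) = -70604*(176/271 + 18311) = -70604*4962457/271 = -350369314028/271 ≈ -1.2929e+9)
1/(86637 + p) = 1/(86637 - 350369314028/271) = 1/(-350345835401/271) = -271/350345835401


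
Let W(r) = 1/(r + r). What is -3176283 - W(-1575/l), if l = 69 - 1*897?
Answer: -555849571/175 ≈ -3.1763e+6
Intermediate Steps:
l = -828 (l = 69 - 897 = -828)
W(r) = 1/(2*r)
-3176283 - W(-1575/l) = -3176283 - 1/(2*((-1575/(-828)))) = -3176283 - 1/(2*((-1575*(-1/828)))) = -3176283 - 1/(2*175/92) = -3176283 - 92/(2*175) = -3176283 - 1*46/175 = -3176283 - 46/175 = -555849571/175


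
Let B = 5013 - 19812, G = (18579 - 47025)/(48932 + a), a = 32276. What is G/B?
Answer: 4741/200299532 ≈ 2.3670e-5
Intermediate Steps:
G = -14223/40604 (G = (18579 - 47025)/(48932 + 32276) = -28446/81208 = -28446*1/81208 = -14223/40604 ≈ -0.35029)
B = -14799
G/B = -14223/40604/(-14799) = -14223/40604*(-1/14799) = 4741/200299532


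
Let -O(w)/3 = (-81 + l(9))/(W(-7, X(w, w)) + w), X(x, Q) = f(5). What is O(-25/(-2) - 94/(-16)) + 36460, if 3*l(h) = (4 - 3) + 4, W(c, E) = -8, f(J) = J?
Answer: 3028084/83 ≈ 36483.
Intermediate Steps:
X(x, Q) = 5
l(h) = 5/3 (l(h) = ((4 - 3) + 4)/3 = (1 + 4)/3 = (1/3)*5 = 5/3)
O(w) = 238/(-8 + w) (O(w) = -3*(-81 + 5/3)/(-8 + w) = -(-238)/(-8 + w) = 238/(-8 + w))
O(-25/(-2) - 94/(-16)) + 36460 = 238/(-8 + (-25/(-2) - 94/(-16))) + 36460 = 238/(-8 + (-25*(-1/2) - 94*(-1/16))) + 36460 = 238/(-8 + (25/2 + 47/8)) + 36460 = 238/(-8 + 147/8) + 36460 = 238/(83/8) + 36460 = 238*(8/83) + 36460 = 1904/83 + 36460 = 3028084/83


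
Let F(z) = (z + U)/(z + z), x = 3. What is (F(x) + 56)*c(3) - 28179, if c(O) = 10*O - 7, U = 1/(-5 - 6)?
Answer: -887035/33 ≈ -26880.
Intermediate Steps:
U = -1/11 (U = 1/(-11) = -1/11 ≈ -0.090909)
c(O) = -7 + 10*O
F(z) = (-1/11 + z)/(2*z) (F(z) = (z - 1/11)/(z + z) = (-1/11 + z)/((2*z)) = (-1/11 + z)*(1/(2*z)) = (-1/11 + z)/(2*z))
(F(x) + 56)*c(3) - 28179 = ((1/22)*(-1 + 11*3)/3 + 56)*(-7 + 10*3) - 28179 = ((1/22)*(⅓)*(-1 + 33) + 56)*(-7 + 30) - 28179 = ((1/22)*(⅓)*32 + 56)*23 - 28179 = (16/33 + 56)*23 - 28179 = (1864/33)*23 - 28179 = 42872/33 - 28179 = -887035/33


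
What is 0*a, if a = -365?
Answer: 0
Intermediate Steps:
0*a = 0*(-365) = 0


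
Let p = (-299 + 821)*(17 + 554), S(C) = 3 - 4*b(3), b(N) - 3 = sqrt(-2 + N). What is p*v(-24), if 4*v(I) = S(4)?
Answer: -1937403/2 ≈ -9.6870e+5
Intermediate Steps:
b(N) = 3 + sqrt(-2 + N)
S(C) = -13 (S(C) = 3 - 4*(3 + sqrt(-2 + 3)) = 3 - 4*(3 + sqrt(1)) = 3 - 4*(3 + 1) = 3 - 4*4 = 3 - 16 = -13)
v(I) = -13/4 (v(I) = (1/4)*(-13) = -13/4)
p = 298062 (p = 522*571 = 298062)
p*v(-24) = 298062*(-13/4) = -1937403/2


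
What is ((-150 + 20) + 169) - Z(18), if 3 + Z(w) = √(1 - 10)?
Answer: 42 - 3*I ≈ 42.0 - 3.0*I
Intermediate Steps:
Z(w) = -3 + 3*I (Z(w) = -3 + √(1 - 10) = -3 + √(-9) = -3 + 3*I)
((-150 + 20) + 169) - Z(18) = ((-150 + 20) + 169) - (-3 + 3*I) = (-130 + 169) + (3 - 3*I) = 39 + (3 - 3*I) = 42 - 3*I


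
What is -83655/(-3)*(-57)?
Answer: -1589445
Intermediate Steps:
-83655/(-3)*(-57) = -83655*(-1)/3*(-57) = -99*(-845/3)*(-57) = 27885*(-57) = -1589445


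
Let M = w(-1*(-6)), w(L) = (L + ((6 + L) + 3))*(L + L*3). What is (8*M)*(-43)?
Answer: -173376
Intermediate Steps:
w(L) = 4*L*(9 + 2*L) (w(L) = (L + (9 + L))*(L + 3*L) = (9 + 2*L)*(4*L) = 4*L*(9 + 2*L))
M = 504 (M = 4*(-1*(-6))*(9 + 2*(-1*(-6))) = 4*6*(9 + 2*6) = 4*6*(9 + 12) = 4*6*21 = 504)
(8*M)*(-43) = (8*504)*(-43) = 4032*(-43) = -173376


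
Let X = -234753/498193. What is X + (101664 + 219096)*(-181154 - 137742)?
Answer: -50959704110940033/498193 ≈ -1.0229e+11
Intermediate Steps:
X = -234753/498193 (X = -234753*1/498193 = -234753/498193 ≈ -0.47121)
X + (101664 + 219096)*(-181154 - 137742) = -234753/498193 + (101664 + 219096)*(-181154 - 137742) = -234753/498193 + 320760*(-318896) = -234753/498193 - 102289080960 = -50959704110940033/498193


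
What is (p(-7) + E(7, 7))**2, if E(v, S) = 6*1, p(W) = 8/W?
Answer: 1156/49 ≈ 23.592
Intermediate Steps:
E(v, S) = 6
(p(-7) + E(7, 7))**2 = (8/(-7) + 6)**2 = (8*(-1/7) + 6)**2 = (-8/7 + 6)**2 = (34/7)**2 = 1156/49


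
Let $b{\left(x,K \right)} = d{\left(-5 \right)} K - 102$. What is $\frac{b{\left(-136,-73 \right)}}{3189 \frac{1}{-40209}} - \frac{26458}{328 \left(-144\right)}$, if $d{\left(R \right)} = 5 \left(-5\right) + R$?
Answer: $- \frac{660890655397}{25103808} \approx -26326.0$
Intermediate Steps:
$d{\left(R \right)} = -25 + R$
$b{\left(x,K \right)} = -102 - 30 K$ ($b{\left(x,K \right)} = \left(-25 - 5\right) K - 102 = - 30 K - 102 = -102 - 30 K$)
$\frac{b{\left(-136,-73 \right)}}{3189 \frac{1}{-40209}} - \frac{26458}{328 \left(-144\right)} = \frac{-102 - -2190}{3189 \frac{1}{-40209}} - \frac{26458}{328 \left(-144\right)} = \frac{-102 + 2190}{3189 \left(- \frac{1}{40209}\right)} - \frac{26458}{-47232} = \frac{2088}{- \frac{1063}{13403}} - - \frac{13229}{23616} = 2088 \left(- \frac{13403}{1063}\right) + \frac{13229}{23616} = - \frac{27985464}{1063} + \frac{13229}{23616} = - \frac{660890655397}{25103808}$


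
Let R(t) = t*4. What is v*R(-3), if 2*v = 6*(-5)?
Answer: 180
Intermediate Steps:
v = -15 (v = (6*(-5))/2 = (½)*(-30) = -15)
R(t) = 4*t
v*R(-3) = -60*(-3) = -15*(-12) = 180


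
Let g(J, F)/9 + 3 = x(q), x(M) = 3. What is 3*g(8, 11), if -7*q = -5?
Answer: 0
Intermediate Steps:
q = 5/7 (q = -1/7*(-5) = 5/7 ≈ 0.71429)
g(J, F) = 0 (g(J, F) = -27 + 9*3 = -27 + 27 = 0)
3*g(8, 11) = 3*0 = 0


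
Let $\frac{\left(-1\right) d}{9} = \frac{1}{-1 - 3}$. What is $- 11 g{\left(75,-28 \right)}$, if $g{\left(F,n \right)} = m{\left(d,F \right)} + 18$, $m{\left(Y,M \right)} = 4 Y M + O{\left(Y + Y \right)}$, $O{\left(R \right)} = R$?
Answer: $- \frac{15345}{2} \approx -7672.5$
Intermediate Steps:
$d = \frac{9}{4}$ ($d = - \frac{9}{-1 - 3} = - \frac{9}{-4} = \left(-9\right) \left(- \frac{1}{4}\right) = \frac{9}{4} \approx 2.25$)
$m{\left(Y,M \right)} = 2 Y + 4 M Y$ ($m{\left(Y,M \right)} = 4 Y M + \left(Y + Y\right) = 4 M Y + 2 Y = 2 Y + 4 M Y$)
$g{\left(F,n \right)} = \frac{45}{2} + 9 F$ ($g{\left(F,n \right)} = 2 \cdot \frac{9}{4} \left(1 + 2 F\right) + 18 = \left(\frac{9}{2} + 9 F\right) + 18 = \frac{45}{2} + 9 F$)
$- 11 g{\left(75,-28 \right)} = - 11 \left(\frac{45}{2} + 9 \cdot 75\right) = - 11 \left(\frac{45}{2} + 675\right) = \left(-11\right) \frac{1395}{2} = - \frac{15345}{2}$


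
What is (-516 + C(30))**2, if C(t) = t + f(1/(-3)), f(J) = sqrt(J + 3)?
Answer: 708596/3 - 648*sqrt(6) ≈ 2.3461e+5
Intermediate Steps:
f(J) = sqrt(3 + J)
C(t) = t + 2*sqrt(6)/3 (C(t) = t + sqrt(3 + 1/(-3)) = t + sqrt(3 - 1/3) = t + sqrt(8/3) = t + 2*sqrt(6)/3)
(-516 + C(30))**2 = (-516 + (30 + 2*sqrt(6)/3))**2 = (-486 + 2*sqrt(6)/3)**2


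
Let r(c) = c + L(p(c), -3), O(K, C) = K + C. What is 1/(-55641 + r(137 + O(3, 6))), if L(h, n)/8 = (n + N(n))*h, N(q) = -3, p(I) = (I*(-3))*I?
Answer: 1/3014009 ≈ 3.3178e-7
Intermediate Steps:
p(I) = -3*I² (p(I) = (-3*I)*I = -3*I²)
O(K, C) = C + K
L(h, n) = 8*h*(-3 + n) (L(h, n) = 8*((n - 3)*h) = 8*((-3 + n)*h) = 8*(h*(-3 + n)) = 8*h*(-3 + n))
r(c) = c + 144*c² (r(c) = c + 8*(-3*c²)*(-3 - 3) = c + 8*(-3*c²)*(-6) = c + 144*c²)
1/(-55641 + r(137 + O(3, 6))) = 1/(-55641 + (137 + (6 + 3))*(1 + 144*(137 + (6 + 3)))) = 1/(-55641 + (137 + 9)*(1 + 144*(137 + 9))) = 1/(-55641 + 146*(1 + 144*146)) = 1/(-55641 + 146*(1 + 21024)) = 1/(-55641 + 146*21025) = 1/(-55641 + 3069650) = 1/3014009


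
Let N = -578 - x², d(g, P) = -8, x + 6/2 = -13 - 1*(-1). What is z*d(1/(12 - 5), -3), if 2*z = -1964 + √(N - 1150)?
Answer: 7856 - 12*I*√217 ≈ 7856.0 - 176.77*I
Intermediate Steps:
x = -15 (x = -3 + (-13 - 1*(-1)) = -3 + (-13 + 1) = -3 - 12 = -15)
N = -803 (N = -578 - 1*(-15)² = -578 - 1*225 = -578 - 225 = -803)
z = -982 + 3*I*√217/2 (z = (-1964 + √(-803 - 1150))/2 = (-1964 + √(-1953))/2 = (-1964 + 3*I*√217)/2 = -982 + 3*I*√217/2 ≈ -982.0 + 22.096*I)
z*d(1/(12 - 5), -3) = (-982 + 3*I*√217/2)*(-8) = 7856 - 12*I*√217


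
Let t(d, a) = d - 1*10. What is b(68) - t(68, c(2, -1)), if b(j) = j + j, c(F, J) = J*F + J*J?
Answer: 78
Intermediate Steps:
c(F, J) = J² + F*J (c(F, J) = F*J + J² = J² + F*J)
t(d, a) = -10 + d (t(d, a) = d - 10 = -10 + d)
b(j) = 2*j
b(68) - t(68, c(2, -1)) = 2*68 - (-10 + 68) = 136 - 1*58 = 136 - 58 = 78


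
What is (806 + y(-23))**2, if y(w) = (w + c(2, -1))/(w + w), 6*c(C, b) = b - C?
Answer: 5505491601/8464 ≈ 6.5046e+5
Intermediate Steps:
c(C, b) = -C/6 + b/6 (c(C, b) = (b - C)/6 = -C/6 + b/6)
y(w) = (-1/2 + w)/(2*w) (y(w) = (w + (-1/6*2 + (1/6)*(-1)))/(w + w) = (w + (-1/3 - 1/6))/((2*w)) = (w - 1/2)*(1/(2*w)) = (-1/2 + w)*(1/(2*w)) = (-1/2 + w)/(2*w))
(806 + y(-23))**2 = (806 + (1/4)*(-1 + 2*(-23))/(-23))**2 = (806 + (1/4)*(-1/23)*(-1 - 46))**2 = (806 + (1/4)*(-1/23)*(-47))**2 = (806 + 47/92)**2 = (74199/92)**2 = 5505491601/8464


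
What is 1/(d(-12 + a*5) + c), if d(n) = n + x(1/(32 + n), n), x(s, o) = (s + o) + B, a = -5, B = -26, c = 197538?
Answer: 5/987189 ≈ 5.0649e-6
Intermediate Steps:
x(s, o) = -26 + o + s (x(s, o) = (s + o) - 26 = (o + s) - 26 = -26 + o + s)
d(n) = -26 + 1/(32 + n) + 2*n (d(n) = n + (-26 + n + 1/(32 + n)) = -26 + 1/(32 + n) + 2*n)
1/(d(-12 + a*5) + c) = 1/((1 + 2*(-13 + (-12 - 5*5))*(32 + (-12 - 5*5)))/(32 + (-12 - 5*5)) + 197538) = 1/((1 + 2*(-13 + (-12 - 25))*(32 + (-12 - 25)))/(32 + (-12 - 25)) + 197538) = 1/((1 + 2*(-13 - 37)*(32 - 37))/(32 - 37) + 197538) = 1/((1 + 2*(-50)*(-5))/(-5) + 197538) = 1/(-(1 + 500)/5 + 197538) = 1/(-⅕*501 + 197538) = 1/(-501/5 + 197538) = 1/(987189/5) = 5/987189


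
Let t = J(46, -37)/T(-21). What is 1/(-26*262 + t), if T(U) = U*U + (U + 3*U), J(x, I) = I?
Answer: -357/2431921 ≈ -0.00014680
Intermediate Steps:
T(U) = U² + 4*U
t = -37/357 (t = -37*(-1/(21*(4 - 21))) = -37/((-21*(-17))) = -37/357 ≈ -0.10364)
1/(-26*262 + t) = 1/(-26*262 - 37/357) = 1/(-6812 - 37/357) = 1/(-2431921/357) = -357/2431921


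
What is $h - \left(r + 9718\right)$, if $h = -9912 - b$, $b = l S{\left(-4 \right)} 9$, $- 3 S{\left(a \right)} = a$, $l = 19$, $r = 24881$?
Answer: $-44739$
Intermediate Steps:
$S{\left(a \right)} = - \frac{a}{3}$
$b = 228$ ($b = 19 \left(\left(- \frac{1}{3}\right) \left(-4\right)\right) 9 = 19 \cdot \frac{4}{3} \cdot 9 = \frac{76}{3} \cdot 9 = 228$)
$h = -10140$ ($h = -9912 - 228 = -10140$)
$h - \left(r + 9718\right) = -10140 - \left(24881 + 9718\right) = -10140 - 34599 = -44739$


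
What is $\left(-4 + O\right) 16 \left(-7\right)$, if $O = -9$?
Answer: $1456$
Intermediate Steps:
$\left(-4 + O\right) 16 \left(-7\right) = \left(-4 - 9\right) 16 \left(-7\right) = \left(-13\right) 16 \left(-7\right) = \left(-208\right) \left(-7\right) = 1456$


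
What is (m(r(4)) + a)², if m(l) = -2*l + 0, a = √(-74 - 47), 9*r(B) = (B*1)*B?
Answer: (32 - 99*I)²/81 ≈ -108.36 - 78.222*I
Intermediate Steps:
r(B) = B²/9 (r(B) = ((B*1)*B)/9 = (B*B)/9 = B²/9)
a = 11*I (a = √(-121) = 11*I ≈ 11.0*I)
m(l) = -2*l
(m(r(4)) + a)² = (-2*4²/9 + 11*I)² = (-2*16/9 + 11*I)² = (-32/9 + 11*I)²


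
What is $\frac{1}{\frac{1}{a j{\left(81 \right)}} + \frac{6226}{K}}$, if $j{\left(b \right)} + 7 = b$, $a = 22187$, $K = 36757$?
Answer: $\frac{60349039366}{10222120145} \approx 5.9038$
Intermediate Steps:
$j{\left(b \right)} = -7 + b$
$\frac{1}{\frac{1}{a j{\left(81 \right)}} + \frac{6226}{K}} = \frac{1}{\frac{1}{22187 \left(-7 + 81\right)} + \frac{6226}{36757}} = \frac{1}{\frac{1}{22187 \cdot 74} + 6226 \cdot \frac{1}{36757}} = \frac{1}{\frac{1}{22187} \cdot \frac{1}{74} + \frac{6226}{36757}} = \frac{1}{\frac{1}{1641838} + \frac{6226}{36757}} = \frac{1}{\frac{10222120145}{60349039366}} = \frac{60349039366}{10222120145}$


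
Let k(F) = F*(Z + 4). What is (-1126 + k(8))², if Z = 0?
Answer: 1196836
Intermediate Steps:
k(F) = 4*F (k(F) = F*(0 + 4) = F*4 = 4*F)
(-1126 + k(8))² = (-1126 + 4*8)² = (-1126 + 32)² = (-1094)² = 1196836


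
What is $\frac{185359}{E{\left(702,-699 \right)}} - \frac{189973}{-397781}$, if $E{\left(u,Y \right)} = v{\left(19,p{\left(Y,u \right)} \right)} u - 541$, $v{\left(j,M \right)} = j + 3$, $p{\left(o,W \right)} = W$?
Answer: $\frac{76563455998}{5928130243} \approx 12.915$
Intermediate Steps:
$v{\left(j,M \right)} = 3 + j$
$E{\left(u,Y \right)} = -541 + 22 u$ ($E{\left(u,Y \right)} = \left(3 + 19\right) u - 541 = 22 u - 541 = -541 + 22 u$)
$\frac{185359}{E{\left(702,-699 \right)}} - \frac{189973}{-397781} = \frac{185359}{-541 + 22 \cdot 702} - \frac{189973}{-397781} = \frac{185359}{-541 + 15444} - - \frac{189973}{397781} = \frac{185359}{14903} + \frac{189973}{397781} = \frac{76563455998}{5928130243}$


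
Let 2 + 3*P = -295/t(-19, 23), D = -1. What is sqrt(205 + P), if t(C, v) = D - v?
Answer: sqrt(30014)/12 ≈ 14.437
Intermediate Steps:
t(C, v) = -1 - v
P = 247/72 (P = -2/3 + (-295/(-1 - 1*23))/3 = -2/3 + (-295/(-1 - 23))/3 = -2/3 + (-295/(-24))/3 = -2/3 + (-295*(-1/24))/3 = -2/3 + (1/3)*(295/24) = -2/3 + 295/72 = 247/72 ≈ 3.4306)
sqrt(205 + P) = sqrt(205 + 247/72) = sqrt(15007/72) = sqrt(30014)/12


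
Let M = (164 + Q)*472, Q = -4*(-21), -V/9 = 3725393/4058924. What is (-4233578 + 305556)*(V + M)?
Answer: -933077820729219277/2029462 ≈ -4.5977e+11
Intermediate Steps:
V = -33528537/4058924 ≈ -8.2605
Q = 84
M = 117056 (M = (164 + 84)*472 = 248*472 = 117056)
(-4233578 + 305556)*(V + M) = (-4233578 + 305556)*(-33528537/4058924 + 117056) = -3928022*475087879207/4058924 = -933077820729219277/2029462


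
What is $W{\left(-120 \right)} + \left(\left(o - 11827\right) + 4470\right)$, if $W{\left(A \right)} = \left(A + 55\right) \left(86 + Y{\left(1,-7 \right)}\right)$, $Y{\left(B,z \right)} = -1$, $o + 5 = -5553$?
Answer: $-18440$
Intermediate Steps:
$o = -5558$ ($o = -5 - 5553 = -5558$)
$W{\left(A \right)} = 4675 + 85 A$ ($W{\left(A \right)} = \left(A + 55\right) \left(86 - 1\right) = \left(55 + A\right) 85 = 4675 + 85 A$)
$W{\left(-120 \right)} + \left(\left(o - 11827\right) + 4470\right) = \left(4675 + 85 \left(-120\right)\right) + \left(\left(-5558 - 11827\right) + 4470\right) = \left(4675 - 10200\right) + \left(-17385 + 4470\right) = -5525 - 12915 = -18440$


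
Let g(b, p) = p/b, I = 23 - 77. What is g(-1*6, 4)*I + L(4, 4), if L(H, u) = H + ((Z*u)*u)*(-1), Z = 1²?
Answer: 24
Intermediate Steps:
Z = 1
I = -54
L(H, u) = H - u² (L(H, u) = H + ((1*u)*u)*(-1) = H + (u*u)*(-1) = H + u²*(-1) = H - u²)
g(-1*6, 4)*I + L(4, 4) = (4/((-1*6)))*(-54) + (4 - 1*4²) = (4/(-6))*(-54) + (4 - 1*16) = (4*(-⅙))*(-54) + (4 - 16) = -⅔*(-54) - 12 = 36 - 12 = 24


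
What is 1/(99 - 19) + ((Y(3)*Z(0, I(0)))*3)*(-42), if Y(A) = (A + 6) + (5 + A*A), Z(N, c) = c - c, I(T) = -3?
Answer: 1/80 ≈ 0.012500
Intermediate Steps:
Z(N, c) = 0
Y(A) = 11 + A + A² (Y(A) = (6 + A) + (5 + A²) = 11 + A + A²)
1/(99 - 19) + ((Y(3)*Z(0, I(0)))*3)*(-42) = 1/(99 - 19) + (((11 + 3 + 3²)*0)*3)*(-42) = 1/80 + (((11 + 3 + 9)*0)*3)*(-42) = 1/80 + ((23*0)*3)*(-42) = 1/80 + (0*3)*(-42) = 1/80 + 0*(-42) = 1/80 + 0 = 1/80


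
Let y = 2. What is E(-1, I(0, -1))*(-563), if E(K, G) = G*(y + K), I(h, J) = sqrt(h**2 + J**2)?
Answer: -563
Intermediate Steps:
I(h, J) = sqrt(J**2 + h**2)
E(K, G) = G*(2 + K)
E(-1, I(0, -1))*(-563) = (sqrt((-1)**2 + 0**2)*(2 - 1))*(-563) = (sqrt(1 + 0)*1)*(-563) = (sqrt(1)*1)*(-563) = (1*1)*(-563) = 1*(-563) = -563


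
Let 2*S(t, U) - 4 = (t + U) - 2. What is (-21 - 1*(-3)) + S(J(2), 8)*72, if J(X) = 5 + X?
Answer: 594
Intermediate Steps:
S(t, U) = 1 + U/2 + t/2 (S(t, U) = 2 + ((t + U) - 2)/2 = 2 + ((U + t) - 2)/2 = 2 + (-2 + U + t)/2 = 2 + (-1 + U/2 + t/2) = 1 + U/2 + t/2)
(-21 - 1*(-3)) + S(J(2), 8)*72 = (-21 - 1*(-3)) + (1 + (½)*8 + (5 + 2)/2)*72 = (-21 + 3) + (1 + 4 + (½)*7)*72 = -18 + (1 + 4 + 7/2)*72 = -18 + (17/2)*72 = -18 + 612 = 594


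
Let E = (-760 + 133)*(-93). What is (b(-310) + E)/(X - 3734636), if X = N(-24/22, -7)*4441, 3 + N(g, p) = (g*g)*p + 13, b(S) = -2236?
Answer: -6785075/450993874 ≈ -0.015045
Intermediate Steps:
N(g, p) = 10 + p*g² (N(g, p) = -3 + ((g*g)*p + 13) = -3 + (g²*p + 13) = -3 + (p*g² + 13) = -3 + (13 + p*g²) = 10 + p*g²)
X = 897082/121 (X = (10 - 7*(-24/22)²)*4441 = (10 - 7*(-24*1/22)²)*4441 = (10 - 7*(-12/11)²)*4441 = (10 - 7*144/121)*4441 = (10 - 1008/121)*4441 = (202/121)*4441 = 897082/121 ≈ 7413.9)
E = 58311 (E = -627*(-93) = 58311)
(b(-310) + E)/(X - 3734636) = (-2236 + 58311)/(897082/121 - 3734636) = 56075/(-450993874/121) = 56075*(-121/450993874) = -6785075/450993874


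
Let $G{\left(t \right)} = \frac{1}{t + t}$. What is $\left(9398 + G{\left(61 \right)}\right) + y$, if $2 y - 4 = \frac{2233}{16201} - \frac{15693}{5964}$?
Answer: $\frac{36930795324141}{3929325736} \approx 9398.8$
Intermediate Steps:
$y = \frac{48522125}{64415176}$ ($y = 2 + \frac{\frac{2233}{16201} - \frac{15693}{5964}}{2} = 2 + \frac{2233 \cdot \frac{1}{16201} - \frac{5231}{1988}}{2} = 2 + \frac{\frac{2233}{16201} - \frac{5231}{1988}}{2} = 2 + \frac{1}{2} \left(- \frac{80308227}{32207588}\right) = 2 - \frac{80308227}{64415176} = \frac{48522125}{64415176} \approx 0.75327$)
$G{\left(t \right)} = \frac{1}{2 t}$
$\left(9398 + G{\left(61 \right)}\right) + y = \left(9398 + \frac{1}{2 \cdot 61}\right) + \frac{48522125}{64415176} = \left(9398 + \frac{1}{2} \cdot \frac{1}{61}\right) + \frac{48522125}{64415176} = \left(9398 + \frac{1}{122}\right) + \frac{48522125}{64415176} = \frac{1146557}{122} + \frac{48522125}{64415176} = \frac{36930795324141}{3929325736}$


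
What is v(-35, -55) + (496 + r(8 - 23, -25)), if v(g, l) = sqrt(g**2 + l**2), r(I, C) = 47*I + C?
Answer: -234 + 5*sqrt(170) ≈ -168.81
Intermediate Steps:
r(I, C) = C + 47*I
v(-35, -55) + (496 + r(8 - 23, -25)) = sqrt((-35)**2 + (-55)**2) + (496 + (-25 + 47*(8 - 23))) = sqrt(1225 + 3025) + (496 + (-25 + 47*(-15))) = sqrt(4250) + (496 + (-25 - 705)) = 5*sqrt(170) + (496 - 730) = 5*sqrt(170) - 234 = -234 + 5*sqrt(170)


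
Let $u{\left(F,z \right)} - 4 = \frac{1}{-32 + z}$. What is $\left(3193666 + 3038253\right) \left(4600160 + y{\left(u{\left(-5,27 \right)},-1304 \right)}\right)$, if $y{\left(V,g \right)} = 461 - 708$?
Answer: $28666285223047$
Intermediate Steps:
$u{\left(F,z \right)} = 4 + \frac{1}{-32 + z}$
$y{\left(V,g \right)} = -247$
$\left(3193666 + 3038253\right) \left(4600160 + y{\left(u{\left(-5,27 \right)},-1304 \right)}\right) = \left(3193666 + 3038253\right) \left(4600160 - 247\right) = 6231919 \cdot 4599913 = 28666285223047$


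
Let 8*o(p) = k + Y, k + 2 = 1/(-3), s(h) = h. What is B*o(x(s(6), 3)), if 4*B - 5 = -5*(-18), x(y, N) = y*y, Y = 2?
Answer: -95/96 ≈ -0.98958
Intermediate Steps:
x(y, N) = y²
B = 95/4 (B = 5/4 + (-5*(-18))/4 = 5/4 + (¼)*90 = 5/4 + 45/2 = 95/4 ≈ 23.750)
k = -7/3 (k = -2 + 1/(-3) = -2 - ⅓ = -7/3 ≈ -2.3333)
o(p) = -1/24 (o(p) = (-7/3 + 2)/8 = (⅛)*(-⅓) = -1/24)
B*o(x(s(6), 3)) = (95/4)*(-1/24) = -95/96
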